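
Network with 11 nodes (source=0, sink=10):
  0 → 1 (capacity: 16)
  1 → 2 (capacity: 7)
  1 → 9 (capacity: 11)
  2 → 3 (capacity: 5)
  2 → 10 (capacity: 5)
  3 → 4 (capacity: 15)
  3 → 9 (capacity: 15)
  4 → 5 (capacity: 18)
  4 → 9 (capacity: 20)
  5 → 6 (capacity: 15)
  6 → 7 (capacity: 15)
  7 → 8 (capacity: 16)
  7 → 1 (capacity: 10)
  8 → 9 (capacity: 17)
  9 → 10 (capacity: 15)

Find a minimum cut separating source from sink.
Min cut value = 16, edges: (0,1)

Min cut value: 16
Partition: S = [0], T = [1, 2, 3, 4, 5, 6, 7, 8, 9, 10]
Cut edges: (0,1)

By max-flow min-cut theorem, max flow = min cut = 16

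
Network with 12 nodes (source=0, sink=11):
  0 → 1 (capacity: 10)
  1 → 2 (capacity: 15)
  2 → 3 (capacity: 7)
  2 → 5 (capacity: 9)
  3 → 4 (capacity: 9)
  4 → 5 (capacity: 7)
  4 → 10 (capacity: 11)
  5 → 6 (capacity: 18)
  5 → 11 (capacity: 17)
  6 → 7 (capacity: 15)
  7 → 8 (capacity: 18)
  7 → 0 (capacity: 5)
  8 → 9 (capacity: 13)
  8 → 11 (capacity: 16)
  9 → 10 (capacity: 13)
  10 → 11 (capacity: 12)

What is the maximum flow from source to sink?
Maximum flow = 10

Max flow: 10

Flow assignment:
  0 → 1: 10/10
  1 → 2: 10/15
  2 → 3: 1/7
  2 → 5: 9/9
  3 → 4: 1/9
  4 → 5: 1/7
  5 → 11: 10/17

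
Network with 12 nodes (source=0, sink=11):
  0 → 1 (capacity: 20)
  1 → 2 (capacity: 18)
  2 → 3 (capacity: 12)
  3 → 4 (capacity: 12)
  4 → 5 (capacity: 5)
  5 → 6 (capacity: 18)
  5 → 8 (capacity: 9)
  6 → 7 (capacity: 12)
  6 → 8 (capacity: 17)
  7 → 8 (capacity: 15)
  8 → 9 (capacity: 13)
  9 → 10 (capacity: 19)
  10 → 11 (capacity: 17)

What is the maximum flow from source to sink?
Maximum flow = 5

Max flow: 5

Flow assignment:
  0 → 1: 5/20
  1 → 2: 5/18
  2 → 3: 5/12
  3 → 4: 5/12
  4 → 5: 5/5
  5 → 8: 5/9
  8 → 9: 5/13
  9 → 10: 5/19
  10 → 11: 5/17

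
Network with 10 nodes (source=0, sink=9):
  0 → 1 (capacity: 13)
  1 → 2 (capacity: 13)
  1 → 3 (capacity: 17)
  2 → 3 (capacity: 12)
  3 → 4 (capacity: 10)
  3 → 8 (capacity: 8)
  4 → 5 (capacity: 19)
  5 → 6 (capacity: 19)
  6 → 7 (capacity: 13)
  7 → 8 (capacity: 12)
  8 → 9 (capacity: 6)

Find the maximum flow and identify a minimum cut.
Max flow = 6, Min cut edges: (8,9)

Maximum flow: 6
Minimum cut: (8,9)
Partition: S = [0, 1, 2, 3, 4, 5, 6, 7, 8], T = [9]

Max-flow min-cut theorem verified: both equal 6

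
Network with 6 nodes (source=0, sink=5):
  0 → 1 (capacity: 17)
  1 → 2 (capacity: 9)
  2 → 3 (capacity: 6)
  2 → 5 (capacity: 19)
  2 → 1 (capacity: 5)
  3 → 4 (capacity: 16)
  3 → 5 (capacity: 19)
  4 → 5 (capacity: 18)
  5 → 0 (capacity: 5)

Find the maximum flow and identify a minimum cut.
Max flow = 9, Min cut edges: (1,2)

Maximum flow: 9
Minimum cut: (1,2)
Partition: S = [0, 1], T = [2, 3, 4, 5]

Max-flow min-cut theorem verified: both equal 9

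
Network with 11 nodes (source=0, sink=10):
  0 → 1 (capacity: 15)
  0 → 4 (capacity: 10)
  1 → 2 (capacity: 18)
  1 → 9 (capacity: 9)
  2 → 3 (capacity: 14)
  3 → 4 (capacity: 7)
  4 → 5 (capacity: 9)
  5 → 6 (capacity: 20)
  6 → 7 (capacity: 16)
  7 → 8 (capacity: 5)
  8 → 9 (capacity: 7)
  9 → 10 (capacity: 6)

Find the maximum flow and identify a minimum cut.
Max flow = 6, Min cut edges: (9,10)

Maximum flow: 6
Minimum cut: (9,10)
Partition: S = [0, 1, 2, 3, 4, 5, 6, 7, 8, 9], T = [10]

Max-flow min-cut theorem verified: both equal 6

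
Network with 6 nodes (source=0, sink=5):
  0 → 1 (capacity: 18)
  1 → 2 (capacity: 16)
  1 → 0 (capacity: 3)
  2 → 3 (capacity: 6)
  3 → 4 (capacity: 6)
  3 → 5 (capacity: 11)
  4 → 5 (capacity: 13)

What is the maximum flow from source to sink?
Maximum flow = 6

Max flow: 6

Flow assignment:
  0 → 1: 6/18
  1 → 2: 6/16
  2 → 3: 6/6
  3 → 5: 6/11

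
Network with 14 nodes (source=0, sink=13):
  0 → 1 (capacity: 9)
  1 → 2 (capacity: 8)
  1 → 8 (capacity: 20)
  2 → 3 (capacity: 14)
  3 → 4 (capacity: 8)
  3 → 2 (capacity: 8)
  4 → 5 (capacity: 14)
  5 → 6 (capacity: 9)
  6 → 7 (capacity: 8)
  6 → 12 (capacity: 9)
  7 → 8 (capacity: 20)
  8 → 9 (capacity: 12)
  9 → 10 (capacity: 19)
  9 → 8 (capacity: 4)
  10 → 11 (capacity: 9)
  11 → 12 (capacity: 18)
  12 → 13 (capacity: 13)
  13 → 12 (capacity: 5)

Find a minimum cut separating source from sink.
Min cut value = 9, edges: (0,1)

Min cut value: 9
Partition: S = [0], T = [1, 2, 3, 4, 5, 6, 7, 8, 9, 10, 11, 12, 13]
Cut edges: (0,1)

By max-flow min-cut theorem, max flow = min cut = 9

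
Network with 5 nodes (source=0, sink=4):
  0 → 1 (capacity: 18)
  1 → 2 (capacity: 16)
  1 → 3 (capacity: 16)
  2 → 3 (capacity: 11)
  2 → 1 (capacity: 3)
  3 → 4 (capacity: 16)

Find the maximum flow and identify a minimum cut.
Max flow = 16, Min cut edges: (3,4)

Maximum flow: 16
Minimum cut: (3,4)
Partition: S = [0, 1, 2, 3], T = [4]

Max-flow min-cut theorem verified: both equal 16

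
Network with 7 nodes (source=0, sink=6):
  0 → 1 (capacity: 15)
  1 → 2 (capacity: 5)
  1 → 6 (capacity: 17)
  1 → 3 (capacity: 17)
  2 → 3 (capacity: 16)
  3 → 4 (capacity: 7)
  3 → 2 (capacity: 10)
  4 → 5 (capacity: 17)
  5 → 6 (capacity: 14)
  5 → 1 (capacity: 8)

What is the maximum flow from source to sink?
Maximum flow = 15

Max flow: 15

Flow assignment:
  0 → 1: 15/15
  1 → 6: 15/17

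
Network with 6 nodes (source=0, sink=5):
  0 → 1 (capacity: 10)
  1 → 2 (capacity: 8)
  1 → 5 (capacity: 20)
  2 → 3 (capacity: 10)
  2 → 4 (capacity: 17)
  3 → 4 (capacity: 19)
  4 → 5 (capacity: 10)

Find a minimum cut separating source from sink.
Min cut value = 10, edges: (0,1)

Min cut value: 10
Partition: S = [0], T = [1, 2, 3, 4, 5]
Cut edges: (0,1)

By max-flow min-cut theorem, max flow = min cut = 10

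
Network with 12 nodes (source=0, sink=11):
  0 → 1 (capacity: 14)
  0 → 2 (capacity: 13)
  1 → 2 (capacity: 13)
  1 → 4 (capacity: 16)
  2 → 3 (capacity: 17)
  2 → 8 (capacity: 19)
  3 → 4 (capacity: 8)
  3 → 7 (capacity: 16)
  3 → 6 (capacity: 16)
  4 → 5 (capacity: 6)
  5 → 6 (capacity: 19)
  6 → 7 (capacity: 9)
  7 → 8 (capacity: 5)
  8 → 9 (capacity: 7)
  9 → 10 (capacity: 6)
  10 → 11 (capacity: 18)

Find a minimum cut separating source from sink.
Min cut value = 6, edges: (9,10)

Min cut value: 6
Partition: S = [0, 1, 2, 3, 4, 5, 6, 7, 8, 9], T = [10, 11]
Cut edges: (9,10)

By max-flow min-cut theorem, max flow = min cut = 6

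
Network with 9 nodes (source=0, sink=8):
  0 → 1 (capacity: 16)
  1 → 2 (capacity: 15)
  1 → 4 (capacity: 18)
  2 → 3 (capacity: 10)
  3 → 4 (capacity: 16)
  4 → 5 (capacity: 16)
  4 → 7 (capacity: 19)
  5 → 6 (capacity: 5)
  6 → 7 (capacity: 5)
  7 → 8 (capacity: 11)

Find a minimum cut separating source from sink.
Min cut value = 11, edges: (7,8)

Min cut value: 11
Partition: S = [0, 1, 2, 3, 4, 5, 6, 7], T = [8]
Cut edges: (7,8)

By max-flow min-cut theorem, max flow = min cut = 11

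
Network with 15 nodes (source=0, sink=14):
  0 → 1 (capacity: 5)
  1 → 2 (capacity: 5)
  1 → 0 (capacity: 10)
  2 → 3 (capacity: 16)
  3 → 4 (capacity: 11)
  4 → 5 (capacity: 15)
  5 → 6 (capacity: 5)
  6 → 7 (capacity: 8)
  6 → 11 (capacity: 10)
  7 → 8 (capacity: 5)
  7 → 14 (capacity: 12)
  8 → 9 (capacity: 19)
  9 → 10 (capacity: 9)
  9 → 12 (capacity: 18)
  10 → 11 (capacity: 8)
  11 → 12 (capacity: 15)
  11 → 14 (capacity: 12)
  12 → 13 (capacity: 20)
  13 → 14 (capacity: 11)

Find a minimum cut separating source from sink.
Min cut value = 5, edges: (5,6)

Min cut value: 5
Partition: S = [0, 1, 2, 3, 4, 5], T = [6, 7, 8, 9, 10, 11, 12, 13, 14]
Cut edges: (5,6)

By max-flow min-cut theorem, max flow = min cut = 5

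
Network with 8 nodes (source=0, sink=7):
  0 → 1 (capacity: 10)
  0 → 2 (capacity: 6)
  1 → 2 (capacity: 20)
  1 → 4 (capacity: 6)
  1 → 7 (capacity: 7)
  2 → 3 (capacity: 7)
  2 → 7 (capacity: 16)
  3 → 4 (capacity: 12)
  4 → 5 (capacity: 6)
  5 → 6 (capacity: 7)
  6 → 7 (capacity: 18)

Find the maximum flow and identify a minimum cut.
Max flow = 16, Min cut edges: (0,1), (0,2)

Maximum flow: 16
Minimum cut: (0,1), (0,2)
Partition: S = [0], T = [1, 2, 3, 4, 5, 6, 7]

Max-flow min-cut theorem verified: both equal 16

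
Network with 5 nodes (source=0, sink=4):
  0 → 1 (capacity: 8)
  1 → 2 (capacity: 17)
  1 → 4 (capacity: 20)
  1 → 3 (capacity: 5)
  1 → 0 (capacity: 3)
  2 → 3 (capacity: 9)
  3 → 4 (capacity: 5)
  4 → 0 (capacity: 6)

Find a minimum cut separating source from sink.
Min cut value = 8, edges: (0,1)

Min cut value: 8
Partition: S = [0], T = [1, 2, 3, 4]
Cut edges: (0,1)

By max-flow min-cut theorem, max flow = min cut = 8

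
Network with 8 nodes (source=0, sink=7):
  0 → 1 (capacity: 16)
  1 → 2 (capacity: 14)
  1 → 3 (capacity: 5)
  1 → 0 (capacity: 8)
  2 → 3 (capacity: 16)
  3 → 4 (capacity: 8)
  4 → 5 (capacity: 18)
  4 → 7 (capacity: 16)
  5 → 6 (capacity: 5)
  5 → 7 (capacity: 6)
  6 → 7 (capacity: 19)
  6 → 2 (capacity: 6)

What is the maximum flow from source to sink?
Maximum flow = 8

Max flow: 8

Flow assignment:
  0 → 1: 8/16
  1 → 2: 3/14
  1 → 3: 5/5
  2 → 3: 3/16
  3 → 4: 8/8
  4 → 7: 8/16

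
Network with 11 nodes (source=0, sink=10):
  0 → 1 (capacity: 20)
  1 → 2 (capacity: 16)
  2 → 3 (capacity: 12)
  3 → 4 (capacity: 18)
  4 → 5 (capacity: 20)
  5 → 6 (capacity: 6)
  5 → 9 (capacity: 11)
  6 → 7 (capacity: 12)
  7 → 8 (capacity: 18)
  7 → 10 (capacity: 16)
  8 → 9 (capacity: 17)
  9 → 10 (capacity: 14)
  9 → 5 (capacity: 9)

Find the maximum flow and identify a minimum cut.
Max flow = 12, Min cut edges: (2,3)

Maximum flow: 12
Minimum cut: (2,3)
Partition: S = [0, 1, 2], T = [3, 4, 5, 6, 7, 8, 9, 10]

Max-flow min-cut theorem verified: both equal 12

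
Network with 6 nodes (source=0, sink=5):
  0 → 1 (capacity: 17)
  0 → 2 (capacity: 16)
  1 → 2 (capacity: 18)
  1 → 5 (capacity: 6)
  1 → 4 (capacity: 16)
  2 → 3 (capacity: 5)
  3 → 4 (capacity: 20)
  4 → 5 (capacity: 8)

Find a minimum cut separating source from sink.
Min cut value = 14, edges: (1,5), (4,5)

Min cut value: 14
Partition: S = [0, 1, 2, 3, 4], T = [5]
Cut edges: (1,5), (4,5)

By max-flow min-cut theorem, max flow = min cut = 14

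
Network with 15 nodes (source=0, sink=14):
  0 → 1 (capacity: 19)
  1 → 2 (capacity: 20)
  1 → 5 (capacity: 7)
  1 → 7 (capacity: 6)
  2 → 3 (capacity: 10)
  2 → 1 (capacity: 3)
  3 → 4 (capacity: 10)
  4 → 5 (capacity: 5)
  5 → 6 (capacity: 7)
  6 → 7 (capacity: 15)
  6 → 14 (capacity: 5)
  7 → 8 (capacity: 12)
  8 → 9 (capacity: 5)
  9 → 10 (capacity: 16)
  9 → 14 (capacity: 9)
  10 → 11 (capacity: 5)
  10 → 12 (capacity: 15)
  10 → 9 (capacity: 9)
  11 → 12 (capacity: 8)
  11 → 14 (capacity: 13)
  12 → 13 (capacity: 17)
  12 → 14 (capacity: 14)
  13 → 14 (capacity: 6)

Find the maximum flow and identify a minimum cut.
Max flow = 10, Min cut edges: (6,14), (8,9)

Maximum flow: 10
Minimum cut: (6,14), (8,9)
Partition: S = [0, 1, 2, 3, 4, 5, 6, 7, 8], T = [9, 10, 11, 12, 13, 14]

Max-flow min-cut theorem verified: both equal 10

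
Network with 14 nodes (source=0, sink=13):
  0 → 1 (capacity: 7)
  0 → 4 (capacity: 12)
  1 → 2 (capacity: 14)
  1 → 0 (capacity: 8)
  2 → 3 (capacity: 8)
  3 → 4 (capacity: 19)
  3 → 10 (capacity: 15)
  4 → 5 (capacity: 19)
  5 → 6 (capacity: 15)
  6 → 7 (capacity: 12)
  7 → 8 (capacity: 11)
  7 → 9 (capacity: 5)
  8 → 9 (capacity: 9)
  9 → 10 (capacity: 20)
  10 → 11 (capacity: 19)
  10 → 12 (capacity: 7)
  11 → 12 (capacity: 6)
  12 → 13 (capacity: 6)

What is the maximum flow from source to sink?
Maximum flow = 6

Max flow: 6

Flow assignment:
  0 → 1: 6/7
  1 → 2: 6/14
  2 → 3: 6/8
  3 → 4: 6/19
  4 → 5: 6/19
  5 → 6: 6/15
  6 → 7: 6/12
  7 → 8: 6/11
  8 → 9: 6/9
  9 → 10: 6/20
  10 → 11: 6/19
  11 → 12: 6/6
  12 → 13: 6/6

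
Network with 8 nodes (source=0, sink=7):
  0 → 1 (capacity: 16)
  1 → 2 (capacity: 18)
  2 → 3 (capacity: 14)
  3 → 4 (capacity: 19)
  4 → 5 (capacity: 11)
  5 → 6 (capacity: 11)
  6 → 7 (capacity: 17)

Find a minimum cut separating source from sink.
Min cut value = 11, edges: (5,6)

Min cut value: 11
Partition: S = [0, 1, 2, 3, 4, 5], T = [6, 7]
Cut edges: (5,6)

By max-flow min-cut theorem, max flow = min cut = 11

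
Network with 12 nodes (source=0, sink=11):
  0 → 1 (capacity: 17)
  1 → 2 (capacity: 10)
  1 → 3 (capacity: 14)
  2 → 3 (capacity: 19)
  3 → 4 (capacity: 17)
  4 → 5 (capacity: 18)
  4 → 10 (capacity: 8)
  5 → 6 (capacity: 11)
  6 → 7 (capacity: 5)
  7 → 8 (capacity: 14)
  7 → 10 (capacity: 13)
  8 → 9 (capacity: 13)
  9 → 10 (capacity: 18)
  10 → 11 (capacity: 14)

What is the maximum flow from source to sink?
Maximum flow = 13

Max flow: 13

Flow assignment:
  0 → 1: 13/17
  1 → 2: 3/10
  1 → 3: 10/14
  2 → 3: 3/19
  3 → 4: 13/17
  4 → 5: 5/18
  4 → 10: 8/8
  5 → 6: 5/11
  6 → 7: 5/5
  7 → 10: 5/13
  10 → 11: 13/14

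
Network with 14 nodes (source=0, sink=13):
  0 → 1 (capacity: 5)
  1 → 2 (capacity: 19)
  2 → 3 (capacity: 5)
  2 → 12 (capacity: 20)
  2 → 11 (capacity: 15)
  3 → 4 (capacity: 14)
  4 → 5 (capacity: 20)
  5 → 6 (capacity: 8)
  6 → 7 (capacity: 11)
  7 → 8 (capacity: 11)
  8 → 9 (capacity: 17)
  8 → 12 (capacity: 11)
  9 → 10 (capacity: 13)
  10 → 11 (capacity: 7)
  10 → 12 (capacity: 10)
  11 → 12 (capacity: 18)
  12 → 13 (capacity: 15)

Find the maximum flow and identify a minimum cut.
Max flow = 5, Min cut edges: (0,1)

Maximum flow: 5
Minimum cut: (0,1)
Partition: S = [0], T = [1, 2, 3, 4, 5, 6, 7, 8, 9, 10, 11, 12, 13]

Max-flow min-cut theorem verified: both equal 5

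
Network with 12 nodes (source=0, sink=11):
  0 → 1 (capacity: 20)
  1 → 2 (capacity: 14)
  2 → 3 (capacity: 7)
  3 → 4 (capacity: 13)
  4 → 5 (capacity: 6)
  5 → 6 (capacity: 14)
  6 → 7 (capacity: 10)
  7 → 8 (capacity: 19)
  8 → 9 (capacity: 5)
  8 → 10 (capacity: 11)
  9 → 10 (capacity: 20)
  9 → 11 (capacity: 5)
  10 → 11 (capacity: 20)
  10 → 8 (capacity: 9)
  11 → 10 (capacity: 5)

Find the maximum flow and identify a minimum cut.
Max flow = 6, Min cut edges: (4,5)

Maximum flow: 6
Minimum cut: (4,5)
Partition: S = [0, 1, 2, 3, 4], T = [5, 6, 7, 8, 9, 10, 11]

Max-flow min-cut theorem verified: both equal 6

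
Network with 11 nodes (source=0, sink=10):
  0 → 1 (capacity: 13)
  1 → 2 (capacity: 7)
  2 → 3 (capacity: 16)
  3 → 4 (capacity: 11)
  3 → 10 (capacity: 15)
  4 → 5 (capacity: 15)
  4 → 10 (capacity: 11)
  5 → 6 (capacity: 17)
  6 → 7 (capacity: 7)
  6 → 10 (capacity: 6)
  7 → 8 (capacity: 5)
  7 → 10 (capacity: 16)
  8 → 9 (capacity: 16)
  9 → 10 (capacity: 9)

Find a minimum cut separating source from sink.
Min cut value = 7, edges: (1,2)

Min cut value: 7
Partition: S = [0, 1], T = [2, 3, 4, 5, 6, 7, 8, 9, 10]
Cut edges: (1,2)

By max-flow min-cut theorem, max flow = min cut = 7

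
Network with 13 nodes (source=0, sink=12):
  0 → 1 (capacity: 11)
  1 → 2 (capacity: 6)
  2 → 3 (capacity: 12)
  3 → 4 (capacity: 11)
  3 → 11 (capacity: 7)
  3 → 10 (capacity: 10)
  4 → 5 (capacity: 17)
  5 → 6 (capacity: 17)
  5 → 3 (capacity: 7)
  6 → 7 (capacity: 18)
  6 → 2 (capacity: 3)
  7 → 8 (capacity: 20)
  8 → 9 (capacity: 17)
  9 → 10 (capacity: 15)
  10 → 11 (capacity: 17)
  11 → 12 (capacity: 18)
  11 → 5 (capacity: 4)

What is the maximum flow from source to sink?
Maximum flow = 6

Max flow: 6

Flow assignment:
  0 → 1: 6/11
  1 → 2: 6/6
  2 → 3: 6/12
  3 → 11: 6/7
  11 → 12: 6/18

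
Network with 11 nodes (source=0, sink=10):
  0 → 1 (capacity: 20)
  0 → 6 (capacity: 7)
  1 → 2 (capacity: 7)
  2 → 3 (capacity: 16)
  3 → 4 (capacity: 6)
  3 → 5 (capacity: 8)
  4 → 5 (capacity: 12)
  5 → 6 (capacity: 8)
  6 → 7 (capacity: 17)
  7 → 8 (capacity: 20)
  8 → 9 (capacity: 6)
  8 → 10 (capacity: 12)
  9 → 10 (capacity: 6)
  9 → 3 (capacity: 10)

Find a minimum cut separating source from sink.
Min cut value = 14, edges: (0,6), (1,2)

Min cut value: 14
Partition: S = [0, 1], T = [2, 3, 4, 5, 6, 7, 8, 9, 10]
Cut edges: (0,6), (1,2)

By max-flow min-cut theorem, max flow = min cut = 14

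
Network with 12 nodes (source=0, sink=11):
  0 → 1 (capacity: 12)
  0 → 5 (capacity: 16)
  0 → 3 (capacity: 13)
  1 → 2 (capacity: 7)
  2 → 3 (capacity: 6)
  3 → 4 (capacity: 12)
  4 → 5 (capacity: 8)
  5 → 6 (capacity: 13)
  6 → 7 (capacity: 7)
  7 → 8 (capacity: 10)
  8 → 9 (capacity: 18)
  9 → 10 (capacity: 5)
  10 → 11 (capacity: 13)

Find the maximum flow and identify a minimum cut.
Max flow = 5, Min cut edges: (9,10)

Maximum flow: 5
Minimum cut: (9,10)
Partition: S = [0, 1, 2, 3, 4, 5, 6, 7, 8, 9], T = [10, 11]

Max-flow min-cut theorem verified: both equal 5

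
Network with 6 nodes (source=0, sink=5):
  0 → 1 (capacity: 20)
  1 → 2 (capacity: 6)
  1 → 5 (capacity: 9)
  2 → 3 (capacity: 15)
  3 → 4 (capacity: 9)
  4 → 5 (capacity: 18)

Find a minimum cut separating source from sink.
Min cut value = 15, edges: (1,2), (1,5)

Min cut value: 15
Partition: S = [0, 1], T = [2, 3, 4, 5]
Cut edges: (1,2), (1,5)

By max-flow min-cut theorem, max flow = min cut = 15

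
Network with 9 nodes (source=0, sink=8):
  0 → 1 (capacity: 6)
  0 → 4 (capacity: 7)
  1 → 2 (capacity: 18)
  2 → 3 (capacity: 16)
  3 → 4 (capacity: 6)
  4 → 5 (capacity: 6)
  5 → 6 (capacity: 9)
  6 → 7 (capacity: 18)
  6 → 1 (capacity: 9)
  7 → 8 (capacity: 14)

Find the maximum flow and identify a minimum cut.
Max flow = 6, Min cut edges: (4,5)

Maximum flow: 6
Minimum cut: (4,5)
Partition: S = [0, 1, 2, 3, 4], T = [5, 6, 7, 8]

Max-flow min-cut theorem verified: both equal 6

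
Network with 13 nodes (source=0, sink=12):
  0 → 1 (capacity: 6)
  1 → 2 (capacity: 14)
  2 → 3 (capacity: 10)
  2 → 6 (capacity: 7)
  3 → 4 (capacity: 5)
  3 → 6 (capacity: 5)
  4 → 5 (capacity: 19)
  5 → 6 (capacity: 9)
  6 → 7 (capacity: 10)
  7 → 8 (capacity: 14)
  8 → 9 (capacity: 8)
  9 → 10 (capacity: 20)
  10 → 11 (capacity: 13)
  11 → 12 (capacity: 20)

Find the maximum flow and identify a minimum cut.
Max flow = 6, Min cut edges: (0,1)

Maximum flow: 6
Minimum cut: (0,1)
Partition: S = [0], T = [1, 2, 3, 4, 5, 6, 7, 8, 9, 10, 11, 12]

Max-flow min-cut theorem verified: both equal 6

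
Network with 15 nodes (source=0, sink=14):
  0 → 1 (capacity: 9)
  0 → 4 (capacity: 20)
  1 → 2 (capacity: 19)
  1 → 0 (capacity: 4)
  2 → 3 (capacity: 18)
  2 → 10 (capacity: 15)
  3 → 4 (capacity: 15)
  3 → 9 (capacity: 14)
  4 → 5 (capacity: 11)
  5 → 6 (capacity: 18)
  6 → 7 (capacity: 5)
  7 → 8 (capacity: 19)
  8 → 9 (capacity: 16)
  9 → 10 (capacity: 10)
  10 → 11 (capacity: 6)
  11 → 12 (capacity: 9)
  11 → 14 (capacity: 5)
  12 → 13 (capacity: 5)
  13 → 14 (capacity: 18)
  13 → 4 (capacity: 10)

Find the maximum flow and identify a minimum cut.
Max flow = 6, Min cut edges: (10,11)

Maximum flow: 6
Minimum cut: (10,11)
Partition: S = [0, 1, 2, 3, 4, 5, 6, 7, 8, 9, 10], T = [11, 12, 13, 14]

Max-flow min-cut theorem verified: both equal 6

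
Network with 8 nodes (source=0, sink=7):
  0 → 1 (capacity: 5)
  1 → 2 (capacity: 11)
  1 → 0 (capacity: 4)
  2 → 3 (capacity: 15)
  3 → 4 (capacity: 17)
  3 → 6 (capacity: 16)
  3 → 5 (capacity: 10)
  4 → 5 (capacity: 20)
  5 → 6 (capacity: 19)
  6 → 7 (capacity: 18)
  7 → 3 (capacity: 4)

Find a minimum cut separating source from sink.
Min cut value = 5, edges: (0,1)

Min cut value: 5
Partition: S = [0], T = [1, 2, 3, 4, 5, 6, 7]
Cut edges: (0,1)

By max-flow min-cut theorem, max flow = min cut = 5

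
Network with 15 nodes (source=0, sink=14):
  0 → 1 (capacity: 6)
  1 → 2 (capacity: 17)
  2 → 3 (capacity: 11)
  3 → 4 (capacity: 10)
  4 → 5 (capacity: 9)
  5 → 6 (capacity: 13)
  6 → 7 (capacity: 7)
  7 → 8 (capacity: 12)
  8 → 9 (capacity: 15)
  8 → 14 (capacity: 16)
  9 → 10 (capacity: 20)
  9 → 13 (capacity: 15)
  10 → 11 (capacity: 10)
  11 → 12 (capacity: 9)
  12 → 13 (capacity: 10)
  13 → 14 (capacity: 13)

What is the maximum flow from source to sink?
Maximum flow = 6

Max flow: 6

Flow assignment:
  0 → 1: 6/6
  1 → 2: 6/17
  2 → 3: 6/11
  3 → 4: 6/10
  4 → 5: 6/9
  5 → 6: 6/13
  6 → 7: 6/7
  7 → 8: 6/12
  8 → 14: 6/16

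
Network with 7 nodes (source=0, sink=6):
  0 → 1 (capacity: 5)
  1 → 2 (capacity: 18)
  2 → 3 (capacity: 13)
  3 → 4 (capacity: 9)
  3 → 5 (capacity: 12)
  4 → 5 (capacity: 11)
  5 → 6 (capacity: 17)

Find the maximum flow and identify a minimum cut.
Max flow = 5, Min cut edges: (0,1)

Maximum flow: 5
Minimum cut: (0,1)
Partition: S = [0], T = [1, 2, 3, 4, 5, 6]

Max-flow min-cut theorem verified: both equal 5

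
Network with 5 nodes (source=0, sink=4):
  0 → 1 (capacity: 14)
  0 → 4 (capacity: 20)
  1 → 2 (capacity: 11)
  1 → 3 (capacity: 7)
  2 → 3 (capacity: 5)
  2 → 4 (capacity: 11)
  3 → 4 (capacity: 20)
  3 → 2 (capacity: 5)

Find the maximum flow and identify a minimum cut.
Max flow = 34, Min cut edges: (0,1), (0,4)

Maximum flow: 34
Minimum cut: (0,1), (0,4)
Partition: S = [0], T = [1, 2, 3, 4]

Max-flow min-cut theorem verified: both equal 34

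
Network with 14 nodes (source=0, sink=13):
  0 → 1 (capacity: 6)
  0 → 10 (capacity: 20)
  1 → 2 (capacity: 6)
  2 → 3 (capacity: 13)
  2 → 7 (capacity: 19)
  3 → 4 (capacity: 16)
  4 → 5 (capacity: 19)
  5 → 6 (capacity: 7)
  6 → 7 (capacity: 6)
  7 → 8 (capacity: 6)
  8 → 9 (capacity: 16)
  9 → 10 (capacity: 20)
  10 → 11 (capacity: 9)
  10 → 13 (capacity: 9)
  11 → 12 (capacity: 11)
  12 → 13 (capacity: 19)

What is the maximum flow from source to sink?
Maximum flow = 18

Max flow: 18

Flow assignment:
  0 → 10: 18/20
  10 → 11: 9/9
  10 → 13: 9/9
  11 → 12: 9/11
  12 → 13: 9/19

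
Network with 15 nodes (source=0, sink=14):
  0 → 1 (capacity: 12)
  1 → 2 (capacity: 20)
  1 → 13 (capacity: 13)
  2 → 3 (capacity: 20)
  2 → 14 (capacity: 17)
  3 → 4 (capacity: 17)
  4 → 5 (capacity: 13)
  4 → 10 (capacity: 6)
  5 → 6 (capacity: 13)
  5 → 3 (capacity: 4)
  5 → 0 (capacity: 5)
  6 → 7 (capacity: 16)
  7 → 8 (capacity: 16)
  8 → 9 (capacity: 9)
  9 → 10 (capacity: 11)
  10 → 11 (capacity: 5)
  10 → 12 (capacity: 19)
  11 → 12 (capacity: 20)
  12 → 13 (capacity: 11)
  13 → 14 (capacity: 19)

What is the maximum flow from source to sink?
Maximum flow = 12

Max flow: 12

Flow assignment:
  0 → 1: 12/12
  1 → 2: 12/20
  2 → 14: 12/17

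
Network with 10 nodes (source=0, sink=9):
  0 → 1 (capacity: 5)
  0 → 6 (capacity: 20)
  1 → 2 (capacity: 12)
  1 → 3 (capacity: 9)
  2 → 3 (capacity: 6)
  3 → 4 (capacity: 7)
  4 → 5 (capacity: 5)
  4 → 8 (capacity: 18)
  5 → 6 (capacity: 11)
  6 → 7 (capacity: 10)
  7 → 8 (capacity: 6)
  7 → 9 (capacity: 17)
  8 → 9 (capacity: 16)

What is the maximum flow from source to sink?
Maximum flow = 15

Max flow: 15

Flow assignment:
  0 → 1: 5/5
  0 → 6: 10/20
  1 → 3: 5/9
  3 → 4: 5/7
  4 → 8: 5/18
  6 → 7: 10/10
  7 → 9: 10/17
  8 → 9: 5/16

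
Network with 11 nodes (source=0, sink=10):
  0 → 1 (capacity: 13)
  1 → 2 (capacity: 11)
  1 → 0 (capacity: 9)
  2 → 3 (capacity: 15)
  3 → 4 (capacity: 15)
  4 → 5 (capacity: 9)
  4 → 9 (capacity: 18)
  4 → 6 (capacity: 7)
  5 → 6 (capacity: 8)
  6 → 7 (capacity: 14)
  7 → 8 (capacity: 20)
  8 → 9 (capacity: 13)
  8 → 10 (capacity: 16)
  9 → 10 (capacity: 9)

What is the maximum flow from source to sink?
Maximum flow = 11

Max flow: 11

Flow assignment:
  0 → 1: 11/13
  1 → 2: 11/11
  2 → 3: 11/15
  3 → 4: 11/15
  4 → 9: 9/18
  4 → 6: 2/7
  6 → 7: 2/14
  7 → 8: 2/20
  8 → 10: 2/16
  9 → 10: 9/9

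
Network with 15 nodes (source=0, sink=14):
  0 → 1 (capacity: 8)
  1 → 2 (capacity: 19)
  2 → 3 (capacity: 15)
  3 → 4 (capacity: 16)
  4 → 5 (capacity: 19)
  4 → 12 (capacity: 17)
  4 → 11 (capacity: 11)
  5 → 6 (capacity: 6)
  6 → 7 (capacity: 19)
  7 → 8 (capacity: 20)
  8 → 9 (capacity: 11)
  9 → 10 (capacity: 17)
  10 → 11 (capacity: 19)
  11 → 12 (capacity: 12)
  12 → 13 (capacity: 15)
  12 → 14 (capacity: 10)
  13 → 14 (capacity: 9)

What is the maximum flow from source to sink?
Maximum flow = 8

Max flow: 8

Flow assignment:
  0 → 1: 8/8
  1 → 2: 8/19
  2 → 3: 8/15
  3 → 4: 8/16
  4 → 12: 8/17
  12 → 14: 8/10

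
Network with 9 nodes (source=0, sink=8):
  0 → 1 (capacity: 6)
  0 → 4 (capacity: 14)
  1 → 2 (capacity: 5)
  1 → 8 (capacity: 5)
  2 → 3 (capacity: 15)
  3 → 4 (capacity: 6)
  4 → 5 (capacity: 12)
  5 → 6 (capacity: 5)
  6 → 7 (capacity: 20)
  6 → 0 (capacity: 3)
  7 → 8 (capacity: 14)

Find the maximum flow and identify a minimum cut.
Max flow = 10, Min cut edges: (1,8), (5,6)

Maximum flow: 10
Minimum cut: (1,8), (5,6)
Partition: S = [0, 1, 2, 3, 4, 5], T = [6, 7, 8]

Max-flow min-cut theorem verified: both equal 10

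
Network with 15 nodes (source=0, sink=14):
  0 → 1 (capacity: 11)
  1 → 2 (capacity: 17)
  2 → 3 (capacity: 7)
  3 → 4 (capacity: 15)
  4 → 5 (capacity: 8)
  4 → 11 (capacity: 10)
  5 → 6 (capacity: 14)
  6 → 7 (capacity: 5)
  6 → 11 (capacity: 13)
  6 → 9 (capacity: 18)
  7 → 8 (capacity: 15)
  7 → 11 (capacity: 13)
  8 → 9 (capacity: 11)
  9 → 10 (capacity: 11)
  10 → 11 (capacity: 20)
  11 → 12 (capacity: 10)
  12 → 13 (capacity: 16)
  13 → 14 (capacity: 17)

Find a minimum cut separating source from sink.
Min cut value = 7, edges: (2,3)

Min cut value: 7
Partition: S = [0, 1, 2], T = [3, 4, 5, 6, 7, 8, 9, 10, 11, 12, 13, 14]
Cut edges: (2,3)

By max-flow min-cut theorem, max flow = min cut = 7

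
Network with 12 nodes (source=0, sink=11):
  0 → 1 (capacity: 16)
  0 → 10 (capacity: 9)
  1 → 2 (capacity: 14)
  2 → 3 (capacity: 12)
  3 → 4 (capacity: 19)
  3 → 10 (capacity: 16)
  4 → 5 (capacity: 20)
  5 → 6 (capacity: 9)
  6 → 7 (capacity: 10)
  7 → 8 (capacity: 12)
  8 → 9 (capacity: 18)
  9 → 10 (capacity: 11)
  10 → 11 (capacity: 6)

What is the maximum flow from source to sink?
Maximum flow = 6

Max flow: 6

Flow assignment:
  0 → 1: 6/16
  1 → 2: 6/14
  2 → 3: 6/12
  3 → 10: 6/16
  10 → 11: 6/6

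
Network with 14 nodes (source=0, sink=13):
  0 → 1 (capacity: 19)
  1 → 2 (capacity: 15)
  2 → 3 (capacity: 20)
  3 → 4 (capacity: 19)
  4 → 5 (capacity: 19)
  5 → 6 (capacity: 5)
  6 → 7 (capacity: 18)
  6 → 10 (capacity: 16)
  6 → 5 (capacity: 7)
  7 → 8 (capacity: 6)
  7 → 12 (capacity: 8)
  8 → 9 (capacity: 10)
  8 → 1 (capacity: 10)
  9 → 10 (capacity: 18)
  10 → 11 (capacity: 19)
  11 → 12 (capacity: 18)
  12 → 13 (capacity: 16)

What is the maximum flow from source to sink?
Maximum flow = 5

Max flow: 5

Flow assignment:
  0 → 1: 5/19
  1 → 2: 5/15
  2 → 3: 5/20
  3 → 4: 5/19
  4 → 5: 5/19
  5 → 6: 5/5
  6 → 7: 5/18
  7 → 12: 5/8
  12 → 13: 5/16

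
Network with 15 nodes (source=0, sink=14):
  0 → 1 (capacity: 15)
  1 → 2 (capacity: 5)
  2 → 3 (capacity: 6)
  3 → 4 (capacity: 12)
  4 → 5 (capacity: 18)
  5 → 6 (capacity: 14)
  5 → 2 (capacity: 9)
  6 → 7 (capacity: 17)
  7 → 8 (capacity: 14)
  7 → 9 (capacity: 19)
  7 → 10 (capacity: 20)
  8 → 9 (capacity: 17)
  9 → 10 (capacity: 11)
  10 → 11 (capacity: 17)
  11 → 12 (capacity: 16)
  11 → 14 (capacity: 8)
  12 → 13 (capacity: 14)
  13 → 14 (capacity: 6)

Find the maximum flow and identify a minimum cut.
Max flow = 5, Min cut edges: (1,2)

Maximum flow: 5
Minimum cut: (1,2)
Partition: S = [0, 1], T = [2, 3, 4, 5, 6, 7, 8, 9, 10, 11, 12, 13, 14]

Max-flow min-cut theorem verified: both equal 5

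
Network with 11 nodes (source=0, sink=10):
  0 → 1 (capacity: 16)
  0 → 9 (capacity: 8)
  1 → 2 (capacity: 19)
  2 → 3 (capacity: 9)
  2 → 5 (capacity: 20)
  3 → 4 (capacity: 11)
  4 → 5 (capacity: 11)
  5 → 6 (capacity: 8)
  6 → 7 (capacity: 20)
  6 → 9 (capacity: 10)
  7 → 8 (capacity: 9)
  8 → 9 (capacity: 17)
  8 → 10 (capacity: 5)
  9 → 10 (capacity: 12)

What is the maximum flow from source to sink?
Maximum flow = 16

Max flow: 16

Flow assignment:
  0 → 1: 8/16
  0 → 9: 8/8
  1 → 2: 8/19
  2 → 5: 8/20
  5 → 6: 8/8
  6 → 7: 4/20
  6 → 9: 4/10
  7 → 8: 4/9
  8 → 10: 4/5
  9 → 10: 12/12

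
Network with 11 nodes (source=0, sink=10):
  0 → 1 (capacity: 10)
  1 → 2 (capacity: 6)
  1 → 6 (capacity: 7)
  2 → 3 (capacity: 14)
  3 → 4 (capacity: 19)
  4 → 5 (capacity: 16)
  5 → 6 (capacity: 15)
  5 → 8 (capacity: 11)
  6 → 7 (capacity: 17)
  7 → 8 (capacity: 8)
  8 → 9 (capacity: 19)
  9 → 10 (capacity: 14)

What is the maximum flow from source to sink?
Maximum flow = 10

Max flow: 10

Flow assignment:
  0 → 1: 10/10
  1 → 2: 3/6
  1 → 6: 7/7
  2 → 3: 3/14
  3 → 4: 3/19
  4 → 5: 3/16
  5 → 8: 3/11
  6 → 7: 7/17
  7 → 8: 7/8
  8 → 9: 10/19
  9 → 10: 10/14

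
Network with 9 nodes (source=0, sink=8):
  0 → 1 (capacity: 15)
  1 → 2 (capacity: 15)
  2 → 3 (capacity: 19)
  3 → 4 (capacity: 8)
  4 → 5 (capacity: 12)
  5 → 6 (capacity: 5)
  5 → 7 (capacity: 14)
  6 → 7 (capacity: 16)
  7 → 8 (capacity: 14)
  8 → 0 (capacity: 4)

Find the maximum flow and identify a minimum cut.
Max flow = 8, Min cut edges: (3,4)

Maximum flow: 8
Minimum cut: (3,4)
Partition: S = [0, 1, 2, 3], T = [4, 5, 6, 7, 8]

Max-flow min-cut theorem verified: both equal 8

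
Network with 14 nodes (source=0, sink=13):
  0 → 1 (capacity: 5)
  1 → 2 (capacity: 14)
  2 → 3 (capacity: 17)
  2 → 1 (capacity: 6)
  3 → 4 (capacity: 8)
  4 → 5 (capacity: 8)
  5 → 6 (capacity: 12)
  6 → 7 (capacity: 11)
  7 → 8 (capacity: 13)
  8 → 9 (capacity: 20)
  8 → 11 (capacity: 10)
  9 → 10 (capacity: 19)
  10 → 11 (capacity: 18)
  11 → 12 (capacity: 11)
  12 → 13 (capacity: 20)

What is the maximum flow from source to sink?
Maximum flow = 5

Max flow: 5

Flow assignment:
  0 → 1: 5/5
  1 → 2: 5/14
  2 → 3: 5/17
  3 → 4: 5/8
  4 → 5: 5/8
  5 → 6: 5/12
  6 → 7: 5/11
  7 → 8: 5/13
  8 → 11: 5/10
  11 → 12: 5/11
  12 → 13: 5/20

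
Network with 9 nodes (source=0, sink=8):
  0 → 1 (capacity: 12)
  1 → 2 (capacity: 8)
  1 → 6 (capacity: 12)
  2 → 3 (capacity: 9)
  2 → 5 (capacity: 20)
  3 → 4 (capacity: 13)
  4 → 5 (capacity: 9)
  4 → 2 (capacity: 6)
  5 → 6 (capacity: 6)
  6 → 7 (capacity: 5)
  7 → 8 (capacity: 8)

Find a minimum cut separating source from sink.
Min cut value = 5, edges: (6,7)

Min cut value: 5
Partition: S = [0, 1, 2, 3, 4, 5, 6], T = [7, 8]
Cut edges: (6,7)

By max-flow min-cut theorem, max flow = min cut = 5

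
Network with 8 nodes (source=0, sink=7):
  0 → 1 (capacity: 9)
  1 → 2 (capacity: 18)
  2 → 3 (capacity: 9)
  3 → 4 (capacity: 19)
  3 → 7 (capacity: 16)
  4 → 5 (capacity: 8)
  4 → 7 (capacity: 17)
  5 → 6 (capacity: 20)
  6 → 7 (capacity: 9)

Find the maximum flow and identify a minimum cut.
Max flow = 9, Min cut edges: (2,3)

Maximum flow: 9
Minimum cut: (2,3)
Partition: S = [0, 1, 2], T = [3, 4, 5, 6, 7]

Max-flow min-cut theorem verified: both equal 9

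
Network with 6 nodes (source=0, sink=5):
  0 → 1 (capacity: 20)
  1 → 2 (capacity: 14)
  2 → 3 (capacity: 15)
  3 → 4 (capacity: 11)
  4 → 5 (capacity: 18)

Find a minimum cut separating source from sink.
Min cut value = 11, edges: (3,4)

Min cut value: 11
Partition: S = [0, 1, 2, 3], T = [4, 5]
Cut edges: (3,4)

By max-flow min-cut theorem, max flow = min cut = 11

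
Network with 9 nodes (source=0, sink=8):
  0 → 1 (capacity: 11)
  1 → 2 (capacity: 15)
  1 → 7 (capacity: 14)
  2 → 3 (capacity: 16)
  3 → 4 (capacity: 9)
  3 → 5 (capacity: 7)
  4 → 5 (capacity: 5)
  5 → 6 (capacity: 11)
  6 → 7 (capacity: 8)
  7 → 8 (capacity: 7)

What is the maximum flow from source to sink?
Maximum flow = 7

Max flow: 7

Flow assignment:
  0 → 1: 7/11
  1 → 7: 7/14
  7 → 8: 7/7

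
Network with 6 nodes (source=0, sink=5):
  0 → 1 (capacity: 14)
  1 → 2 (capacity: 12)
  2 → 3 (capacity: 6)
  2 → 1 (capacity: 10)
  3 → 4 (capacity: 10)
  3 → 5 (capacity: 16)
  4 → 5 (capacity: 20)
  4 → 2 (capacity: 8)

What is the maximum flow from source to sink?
Maximum flow = 6

Max flow: 6

Flow assignment:
  0 → 1: 6/14
  1 → 2: 6/12
  2 → 3: 6/6
  3 → 5: 6/16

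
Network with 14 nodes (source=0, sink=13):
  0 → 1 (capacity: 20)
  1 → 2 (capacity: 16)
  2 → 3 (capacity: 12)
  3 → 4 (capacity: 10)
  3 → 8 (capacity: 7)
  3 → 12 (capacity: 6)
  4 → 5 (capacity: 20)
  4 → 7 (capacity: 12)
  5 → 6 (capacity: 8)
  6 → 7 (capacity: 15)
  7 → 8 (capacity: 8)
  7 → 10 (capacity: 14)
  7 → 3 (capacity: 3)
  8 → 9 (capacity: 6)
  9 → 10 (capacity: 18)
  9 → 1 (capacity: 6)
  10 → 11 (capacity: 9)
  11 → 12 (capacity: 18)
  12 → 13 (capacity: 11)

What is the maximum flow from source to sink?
Maximum flow = 11

Max flow: 11

Flow assignment:
  0 → 1: 11/20
  1 → 2: 11/16
  2 → 3: 11/12
  3 → 4: 6/10
  3 → 12: 5/6
  4 → 7: 6/12
  7 → 10: 6/14
  10 → 11: 6/9
  11 → 12: 6/18
  12 → 13: 11/11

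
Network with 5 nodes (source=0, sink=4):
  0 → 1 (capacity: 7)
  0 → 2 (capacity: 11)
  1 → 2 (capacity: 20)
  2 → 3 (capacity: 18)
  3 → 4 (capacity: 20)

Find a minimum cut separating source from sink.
Min cut value = 18, edges: (2,3)

Min cut value: 18
Partition: S = [0, 1, 2], T = [3, 4]
Cut edges: (2,3)

By max-flow min-cut theorem, max flow = min cut = 18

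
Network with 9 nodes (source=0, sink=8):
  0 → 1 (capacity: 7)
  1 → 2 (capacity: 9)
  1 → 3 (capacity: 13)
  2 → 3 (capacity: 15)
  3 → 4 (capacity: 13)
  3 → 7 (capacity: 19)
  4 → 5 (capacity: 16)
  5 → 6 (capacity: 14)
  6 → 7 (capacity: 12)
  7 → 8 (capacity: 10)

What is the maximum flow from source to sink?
Maximum flow = 7

Max flow: 7

Flow assignment:
  0 → 1: 7/7
  1 → 3: 7/13
  3 → 7: 7/19
  7 → 8: 7/10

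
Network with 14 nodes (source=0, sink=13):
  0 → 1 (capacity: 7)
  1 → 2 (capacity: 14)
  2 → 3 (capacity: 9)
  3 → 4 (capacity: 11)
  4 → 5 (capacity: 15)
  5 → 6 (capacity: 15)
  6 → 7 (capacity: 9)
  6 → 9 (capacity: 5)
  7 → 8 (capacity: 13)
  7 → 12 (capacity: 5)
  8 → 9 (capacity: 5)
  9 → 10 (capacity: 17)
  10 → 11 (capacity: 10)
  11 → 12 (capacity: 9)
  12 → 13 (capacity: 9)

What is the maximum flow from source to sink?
Maximum flow = 7

Max flow: 7

Flow assignment:
  0 → 1: 7/7
  1 → 2: 7/14
  2 → 3: 7/9
  3 → 4: 7/11
  4 → 5: 7/15
  5 → 6: 7/15
  6 → 7: 5/9
  6 → 9: 2/5
  7 → 12: 5/5
  9 → 10: 2/17
  10 → 11: 2/10
  11 → 12: 2/9
  12 → 13: 7/9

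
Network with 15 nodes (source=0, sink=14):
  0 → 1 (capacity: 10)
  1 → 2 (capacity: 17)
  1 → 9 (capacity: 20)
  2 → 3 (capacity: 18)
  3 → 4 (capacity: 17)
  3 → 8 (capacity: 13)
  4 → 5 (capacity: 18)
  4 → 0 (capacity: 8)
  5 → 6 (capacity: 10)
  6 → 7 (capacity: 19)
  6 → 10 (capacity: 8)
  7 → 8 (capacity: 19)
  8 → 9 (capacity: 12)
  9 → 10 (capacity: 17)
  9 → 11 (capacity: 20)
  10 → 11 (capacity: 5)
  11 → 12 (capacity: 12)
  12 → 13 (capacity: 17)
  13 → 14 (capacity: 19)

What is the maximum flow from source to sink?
Maximum flow = 10

Max flow: 10

Flow assignment:
  0 → 1: 10/10
  1 → 9: 10/20
  9 → 11: 10/20
  11 → 12: 10/12
  12 → 13: 10/17
  13 → 14: 10/19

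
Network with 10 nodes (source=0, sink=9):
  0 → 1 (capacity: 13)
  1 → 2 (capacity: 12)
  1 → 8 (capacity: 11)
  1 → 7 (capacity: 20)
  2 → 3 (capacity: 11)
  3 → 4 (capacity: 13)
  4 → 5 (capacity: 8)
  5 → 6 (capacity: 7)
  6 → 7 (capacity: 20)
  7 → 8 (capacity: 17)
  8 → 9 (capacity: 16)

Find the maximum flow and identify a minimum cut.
Max flow = 13, Min cut edges: (0,1)

Maximum flow: 13
Minimum cut: (0,1)
Partition: S = [0], T = [1, 2, 3, 4, 5, 6, 7, 8, 9]

Max-flow min-cut theorem verified: both equal 13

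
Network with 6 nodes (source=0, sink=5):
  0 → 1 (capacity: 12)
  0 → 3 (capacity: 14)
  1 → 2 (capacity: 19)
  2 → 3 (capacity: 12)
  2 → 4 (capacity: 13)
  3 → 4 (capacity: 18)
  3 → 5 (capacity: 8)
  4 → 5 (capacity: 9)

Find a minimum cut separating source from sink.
Min cut value = 17, edges: (3,5), (4,5)

Min cut value: 17
Partition: S = [0, 1, 2, 3, 4], T = [5]
Cut edges: (3,5), (4,5)

By max-flow min-cut theorem, max flow = min cut = 17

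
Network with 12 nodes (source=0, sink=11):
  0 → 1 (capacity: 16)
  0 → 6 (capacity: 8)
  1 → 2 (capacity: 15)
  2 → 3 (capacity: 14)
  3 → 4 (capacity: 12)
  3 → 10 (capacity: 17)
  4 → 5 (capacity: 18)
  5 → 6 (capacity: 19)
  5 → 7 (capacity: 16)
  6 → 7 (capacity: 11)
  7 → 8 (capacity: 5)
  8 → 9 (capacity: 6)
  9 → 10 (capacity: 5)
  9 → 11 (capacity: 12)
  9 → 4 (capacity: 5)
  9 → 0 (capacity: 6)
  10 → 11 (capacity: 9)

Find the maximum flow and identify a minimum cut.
Max flow = 14, Min cut edges: (7,8), (10,11)

Maximum flow: 14
Minimum cut: (7,8), (10,11)
Partition: S = [0, 1, 2, 3, 4, 5, 6, 7, 10], T = [8, 9, 11]

Max-flow min-cut theorem verified: both equal 14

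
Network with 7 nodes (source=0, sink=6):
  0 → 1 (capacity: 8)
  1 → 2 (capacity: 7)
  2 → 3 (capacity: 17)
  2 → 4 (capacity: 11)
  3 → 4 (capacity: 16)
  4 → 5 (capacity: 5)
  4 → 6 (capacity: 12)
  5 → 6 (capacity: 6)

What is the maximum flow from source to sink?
Maximum flow = 7

Max flow: 7

Flow assignment:
  0 → 1: 7/8
  1 → 2: 7/7
  2 → 4: 7/11
  4 → 6: 7/12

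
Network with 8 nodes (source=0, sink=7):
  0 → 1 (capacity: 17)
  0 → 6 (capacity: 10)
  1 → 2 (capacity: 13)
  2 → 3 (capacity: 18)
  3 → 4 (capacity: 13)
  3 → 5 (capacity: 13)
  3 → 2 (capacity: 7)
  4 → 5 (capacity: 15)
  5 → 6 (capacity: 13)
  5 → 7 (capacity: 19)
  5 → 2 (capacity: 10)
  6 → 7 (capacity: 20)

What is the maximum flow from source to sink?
Maximum flow = 23

Max flow: 23

Flow assignment:
  0 → 1: 13/17
  0 → 6: 10/10
  1 → 2: 13/13
  2 → 3: 13/18
  3 → 5: 13/13
  5 → 7: 13/19
  6 → 7: 10/20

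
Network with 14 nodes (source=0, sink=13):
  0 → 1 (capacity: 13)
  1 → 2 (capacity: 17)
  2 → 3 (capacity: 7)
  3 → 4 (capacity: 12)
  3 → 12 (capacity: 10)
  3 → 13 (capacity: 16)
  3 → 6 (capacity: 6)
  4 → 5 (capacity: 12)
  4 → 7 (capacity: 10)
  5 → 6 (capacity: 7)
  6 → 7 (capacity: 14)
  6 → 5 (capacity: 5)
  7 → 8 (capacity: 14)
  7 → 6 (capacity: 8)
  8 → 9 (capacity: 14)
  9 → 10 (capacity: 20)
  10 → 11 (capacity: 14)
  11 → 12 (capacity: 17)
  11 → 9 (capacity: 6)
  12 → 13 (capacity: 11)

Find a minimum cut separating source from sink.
Min cut value = 7, edges: (2,3)

Min cut value: 7
Partition: S = [0, 1, 2], T = [3, 4, 5, 6, 7, 8, 9, 10, 11, 12, 13]
Cut edges: (2,3)

By max-flow min-cut theorem, max flow = min cut = 7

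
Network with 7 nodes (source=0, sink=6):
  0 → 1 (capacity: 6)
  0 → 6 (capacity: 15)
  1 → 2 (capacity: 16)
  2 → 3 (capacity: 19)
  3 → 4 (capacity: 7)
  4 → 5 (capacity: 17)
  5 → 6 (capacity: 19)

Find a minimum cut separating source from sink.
Min cut value = 21, edges: (0,1), (0,6)

Min cut value: 21
Partition: S = [0], T = [1, 2, 3, 4, 5, 6]
Cut edges: (0,1), (0,6)

By max-flow min-cut theorem, max flow = min cut = 21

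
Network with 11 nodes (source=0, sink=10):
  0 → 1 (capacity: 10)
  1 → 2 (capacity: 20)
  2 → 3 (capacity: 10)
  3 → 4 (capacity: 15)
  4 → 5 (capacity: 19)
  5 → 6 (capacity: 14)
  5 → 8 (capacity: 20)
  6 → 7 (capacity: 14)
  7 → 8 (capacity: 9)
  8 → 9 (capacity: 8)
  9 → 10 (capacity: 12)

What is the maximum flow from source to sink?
Maximum flow = 8

Max flow: 8

Flow assignment:
  0 → 1: 8/10
  1 → 2: 8/20
  2 → 3: 8/10
  3 → 4: 8/15
  4 → 5: 8/19
  5 → 8: 8/20
  8 → 9: 8/8
  9 → 10: 8/12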